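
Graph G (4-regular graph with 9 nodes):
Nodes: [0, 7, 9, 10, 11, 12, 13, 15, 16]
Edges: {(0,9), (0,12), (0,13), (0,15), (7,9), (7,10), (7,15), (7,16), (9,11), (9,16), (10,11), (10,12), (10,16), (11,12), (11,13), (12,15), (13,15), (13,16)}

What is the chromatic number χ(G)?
χ(G) = 3

Clique number ω(G) = 3 (lower bound: χ ≥ ω).
The clique on [0, 12, 15] has size 3, forcing χ ≥ 3, and the coloring below uses 3 colors, so χ(G) = 3.
A valid 3-coloring: color 1: [9, 10, 15]; color 2: [0, 11, 16]; color 3: [7, 12, 13].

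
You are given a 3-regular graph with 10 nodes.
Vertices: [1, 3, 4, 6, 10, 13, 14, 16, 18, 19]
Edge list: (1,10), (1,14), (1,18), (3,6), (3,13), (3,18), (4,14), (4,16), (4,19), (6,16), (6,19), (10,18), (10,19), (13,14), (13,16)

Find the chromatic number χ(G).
χ(G) = 3

Clique number ω(G) = 3 (lower bound: χ ≥ ω).
The clique on [1, 10, 18] has size 3, forcing χ ≥ 3, and the coloring below uses 3 colors, so χ(G) = 3.
A valid 3-coloring: color 1: [3, 10, 14, 16]; color 2: [4, 6, 13, 18]; color 3: [1, 19].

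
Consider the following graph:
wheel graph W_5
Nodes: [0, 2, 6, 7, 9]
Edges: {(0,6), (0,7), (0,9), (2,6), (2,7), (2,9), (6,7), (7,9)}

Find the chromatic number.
Clique number ω(G) = 3 (lower bound: χ ≥ ω).
The clique on [0, 7, 9] has size 3, forcing χ ≥ 3, and the coloring below uses 3 colors, so χ(G) = 3.
A valid 3-coloring: color 1: [7]; color 2: [0, 2]; color 3: [6, 9].

χ(G) = 3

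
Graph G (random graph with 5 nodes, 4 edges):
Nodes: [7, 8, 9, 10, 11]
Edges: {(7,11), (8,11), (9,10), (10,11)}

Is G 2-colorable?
A valid 2-coloring: color 1: [9, 11]; color 2: [7, 8, 10].
(χ(G) = 2 ≤ 2.)

Yes, G is 2-colorable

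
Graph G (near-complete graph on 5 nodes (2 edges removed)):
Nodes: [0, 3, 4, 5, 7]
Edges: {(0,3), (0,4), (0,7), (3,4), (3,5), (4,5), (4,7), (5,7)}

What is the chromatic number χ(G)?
χ(G) = 3

Clique number ω(G) = 3 (lower bound: χ ≥ ω).
The clique on [0, 3, 4] has size 3, forcing χ ≥ 3, and the coloring below uses 3 colors, so χ(G) = 3.
A valid 3-coloring: color 1: [4]; color 2: [3, 7]; color 3: [0, 5].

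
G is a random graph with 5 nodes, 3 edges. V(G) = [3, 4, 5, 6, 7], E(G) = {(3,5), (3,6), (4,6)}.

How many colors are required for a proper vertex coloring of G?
Clique number ω(G) = 2 (lower bound: χ ≥ ω).
The graph is bipartite (no odd cycle), so 2 colors suffice: χ(G) = 2.
A valid 2-coloring: color 1: [3, 4, 7]; color 2: [5, 6].

χ(G) = 2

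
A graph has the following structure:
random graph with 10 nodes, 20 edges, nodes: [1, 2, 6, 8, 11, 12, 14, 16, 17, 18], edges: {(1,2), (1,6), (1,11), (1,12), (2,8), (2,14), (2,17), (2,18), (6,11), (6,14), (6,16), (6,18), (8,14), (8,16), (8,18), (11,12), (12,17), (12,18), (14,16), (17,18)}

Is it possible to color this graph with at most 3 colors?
Suppose a proper 3-coloring c exists. The clique [1, 6, 11] takes 3 distinct colors; by symmetry let c(1) = 1, c(6) = 2, c(11) = 3.
- Vertex 12: neighbors [1, 11] already have colors [1, 3] ⇒ c(12) = 2.
- Vertex 2: neighbors [1] already have colors [1]; try each remaining color.
- Case c(2) = 2:
  - Vertex 8: neighbors [2] already have colors [2]; try each remaining color.
  - Case c(8) = 1:
    - Vertex 14: neighbors [8, 2] already have colors [1, 2] ⇒ c(14) = 3.
    - Vertex 16: neighbors [8, 6, 14] already have colors [1, 2, 3] — all 3 colors blocked. Contradiction.
  - Case c(8) = 3:
    - Vertex 14: neighbors [2, 8] already have colors [2, 3] ⇒ c(14) = 1.
    - Vertex 16: neighbors [14, 6, 8] already have colors [1, 2, 3] — all 3 colors blocked. Contradiction.
- Case c(2) = 3:
  - Vertex 14: neighbors [6, 2] already have colors [2, 3] ⇒ c(14) = 1.
  - Vertex 8: neighbors [14, 2] already have colors [1, 3] ⇒ c(8) = 2.
  - Vertex 17: neighbors [12, 2] already have colors [2, 3] ⇒ c(17) = 1.
  - Vertex 18: neighbors [17, 6, 2] already have colors [1, 2, 3] — all 3 colors blocked. Contradiction.
Every case ends in a contradiction, so G has no proper 3-coloring (χ ≥ 4).

No, G is not 3-colorable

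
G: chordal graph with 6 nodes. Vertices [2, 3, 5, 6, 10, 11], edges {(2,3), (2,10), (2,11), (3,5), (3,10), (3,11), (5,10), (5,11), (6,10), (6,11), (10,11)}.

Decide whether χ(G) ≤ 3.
No, G is not 3-colorable

The clique on vertices [2, 3, 10, 11] has size 4 > 3, so it alone needs 4 colors.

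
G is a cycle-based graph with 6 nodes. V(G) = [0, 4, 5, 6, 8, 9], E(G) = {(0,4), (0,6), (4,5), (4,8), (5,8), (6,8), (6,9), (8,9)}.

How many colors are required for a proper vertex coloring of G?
Clique number ω(G) = 3 (lower bound: χ ≥ ω).
The clique on [6, 8, 9] has size 3, forcing χ ≥ 3, and the coloring below uses 3 colors, so χ(G) = 3.
A valid 3-coloring: color 1: [0, 8]; color 2: [4, 6]; color 3: [5, 9].

χ(G) = 3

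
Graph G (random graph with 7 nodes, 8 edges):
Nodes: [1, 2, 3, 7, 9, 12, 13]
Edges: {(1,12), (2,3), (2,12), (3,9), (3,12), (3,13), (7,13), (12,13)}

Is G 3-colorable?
A valid 3-coloring: color 1: [7, 9, 12]; color 2: [1, 3]; color 3: [2, 13].
(χ(G) = 3 ≤ 3.)

Yes, G is 3-colorable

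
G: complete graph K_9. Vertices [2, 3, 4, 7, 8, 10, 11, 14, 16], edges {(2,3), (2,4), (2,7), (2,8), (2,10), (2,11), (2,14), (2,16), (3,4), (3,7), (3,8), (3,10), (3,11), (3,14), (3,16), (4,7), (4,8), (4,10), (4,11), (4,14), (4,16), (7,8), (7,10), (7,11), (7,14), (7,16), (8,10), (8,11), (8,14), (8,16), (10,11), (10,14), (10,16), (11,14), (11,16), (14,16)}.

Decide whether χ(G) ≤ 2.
The clique on vertices [2, 3, 4, 7, 8, 10, 11, 14, 16] has size 9 > 2, so it alone needs 9 colors.

No, G is not 2-colorable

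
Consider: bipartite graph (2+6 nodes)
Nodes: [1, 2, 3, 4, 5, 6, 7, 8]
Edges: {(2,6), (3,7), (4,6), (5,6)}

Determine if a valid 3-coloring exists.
Yes, G is 3-colorable

A valid 3-coloring: color 1: [1, 3, 6, 8]; color 2: [2, 4, 5, 7].
(χ(G) = 2 ≤ 3.)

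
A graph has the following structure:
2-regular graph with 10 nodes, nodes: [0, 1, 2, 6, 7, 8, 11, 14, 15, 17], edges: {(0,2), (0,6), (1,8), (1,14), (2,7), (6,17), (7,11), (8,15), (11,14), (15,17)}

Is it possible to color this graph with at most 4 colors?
Yes, G is 4-colorable

A valid 4-coloring: color 1: [0, 7, 8, 14, 17]; color 2: [1, 2, 6, 11, 15].
(χ(G) = 2 ≤ 4.)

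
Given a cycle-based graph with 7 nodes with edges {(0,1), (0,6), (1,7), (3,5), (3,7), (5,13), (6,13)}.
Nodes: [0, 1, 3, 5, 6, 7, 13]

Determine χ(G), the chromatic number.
Clique number ω(G) = 2 (lower bound: χ ≥ ω).
Odd cycle [5, 13, 6, 0, 1, 7, 3] needs 3 colors (χ ≥ 3).
The coloring below uses 3 colors, so χ(G) = 3.
A valid 3-coloring: color 1: [5, 6, 7]; color 2: [0, 3, 13]; color 3: [1].

χ(G) = 3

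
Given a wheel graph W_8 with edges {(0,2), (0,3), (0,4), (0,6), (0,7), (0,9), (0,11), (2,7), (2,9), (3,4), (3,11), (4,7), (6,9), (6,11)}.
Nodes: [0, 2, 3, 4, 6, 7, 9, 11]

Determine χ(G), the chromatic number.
Clique number ω(G) = 3 (lower bound: χ ≥ ω).
Odd cycle [3, 4, 7, 2, 9, 6, 11] needs 3 colors (χ ≥ 3).
Vertex 0 is adjacent to every vertex of [2, 3, 4, 6, 7, 9, 11], which already need 3 colors among themselves, so 0 needs a new color (χ ≥ 4).
The coloring below uses 4 colors, so χ(G) = 4.
A valid 4-coloring: color 1: [0]; color 2: [3, 6, 7]; color 3: [2, 4, 11]; color 4: [9].

χ(G) = 4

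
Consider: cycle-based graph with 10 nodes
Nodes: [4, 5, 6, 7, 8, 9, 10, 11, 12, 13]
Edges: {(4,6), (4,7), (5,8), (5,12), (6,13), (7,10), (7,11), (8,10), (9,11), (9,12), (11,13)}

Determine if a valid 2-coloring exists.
Odd cycle [11, 13, 6, 4, 7] needs 3 colors (χ ≥ 3).
Hence χ(G) ≥ 3 > 2, so no proper 2-coloring exists.

No, G is not 2-colorable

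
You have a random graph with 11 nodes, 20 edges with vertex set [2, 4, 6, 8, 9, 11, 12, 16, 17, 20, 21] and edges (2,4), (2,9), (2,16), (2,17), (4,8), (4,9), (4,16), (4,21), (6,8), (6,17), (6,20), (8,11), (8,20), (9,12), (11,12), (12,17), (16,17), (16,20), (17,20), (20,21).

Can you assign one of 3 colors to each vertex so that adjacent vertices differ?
Suppose a proper 3-coloring c exists. The clique [2, 4, 9] takes 3 distinct colors; by symmetry let c(2) = 1, c(4) = 2, c(9) = 3.
- Vertex 16: neighbors [2, 4] already have colors [1, 2] ⇒ c(16) = 3.
- Vertex 17: neighbors [2, 16] already have colors [1, 3] ⇒ c(17) = 2.
- Vertex 20: neighbors [17, 16] already have colors [2, 3] ⇒ c(20) = 1.
- Vertex 8: neighbors [20, 4] already have colors [1, 2] ⇒ c(8) = 3.
- Vertex 6: neighbors [20, 17, 8] already have colors [1, 2, 3] — all 3 colors blocked. Contradiction.
The forced assignments end in a contradiction, so G has no proper 3-coloring (χ ≥ 4).

No, G is not 3-colorable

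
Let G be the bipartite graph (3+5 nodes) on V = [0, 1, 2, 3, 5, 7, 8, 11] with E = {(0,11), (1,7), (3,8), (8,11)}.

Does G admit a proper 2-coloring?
Yes, G is 2-colorable

A valid 2-coloring: color 1: [0, 2, 5, 7, 8]; color 2: [1, 3, 11].
(χ(G) = 2 ≤ 2.)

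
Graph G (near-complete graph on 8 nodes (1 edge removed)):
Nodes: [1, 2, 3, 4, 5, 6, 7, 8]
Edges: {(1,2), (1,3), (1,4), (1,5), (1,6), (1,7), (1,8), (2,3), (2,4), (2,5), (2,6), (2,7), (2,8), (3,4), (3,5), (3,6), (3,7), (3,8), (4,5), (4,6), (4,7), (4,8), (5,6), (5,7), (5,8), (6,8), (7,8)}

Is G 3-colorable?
No, G is not 3-colorable

The clique on vertices [1, 2, 3, 4, 5, 6, 8] has size 7 > 3, so it alone needs 7 colors.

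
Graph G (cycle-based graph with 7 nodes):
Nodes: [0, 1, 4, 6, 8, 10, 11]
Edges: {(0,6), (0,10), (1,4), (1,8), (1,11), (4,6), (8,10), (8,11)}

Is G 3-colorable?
Yes, G is 3-colorable

A valid 3-coloring: color 1: [0, 4, 8]; color 2: [1, 6, 10]; color 3: [11].
(χ(G) = 3 ≤ 3.)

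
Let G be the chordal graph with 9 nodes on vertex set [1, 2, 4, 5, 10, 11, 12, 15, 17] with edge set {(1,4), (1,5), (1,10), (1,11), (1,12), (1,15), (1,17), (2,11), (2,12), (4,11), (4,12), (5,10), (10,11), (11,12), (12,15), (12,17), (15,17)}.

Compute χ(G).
χ(G) = 4

Clique number ω(G) = 4 (lower bound: χ ≥ ω).
The clique on [1, 12, 15, 17] has size 4, forcing χ ≥ 4, and the coloring below uses 4 colors, so χ(G) = 4.
A valid 4-coloring: color 1: [1, 2]; color 2: [10, 12]; color 3: [5, 11, 17]; color 4: [4, 15].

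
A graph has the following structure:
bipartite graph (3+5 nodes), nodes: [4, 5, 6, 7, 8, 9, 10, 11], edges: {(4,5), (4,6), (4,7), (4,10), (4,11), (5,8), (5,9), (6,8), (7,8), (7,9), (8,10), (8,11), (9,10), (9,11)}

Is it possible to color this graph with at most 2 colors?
Yes, G is 2-colorable

A valid 2-coloring: color 1: [4, 8, 9]; color 2: [5, 6, 7, 10, 11].
(χ(G) = 2 ≤ 2.)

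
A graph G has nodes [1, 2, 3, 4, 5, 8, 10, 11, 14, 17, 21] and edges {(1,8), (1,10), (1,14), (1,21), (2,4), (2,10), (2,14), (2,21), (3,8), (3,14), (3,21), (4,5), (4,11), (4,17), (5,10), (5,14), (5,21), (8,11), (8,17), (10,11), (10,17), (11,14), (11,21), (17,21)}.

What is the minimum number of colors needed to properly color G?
χ(G) = 2

Clique number ω(G) = 2 (lower bound: χ ≥ ω).
The graph is bipartite (no odd cycle), so 2 colors suffice: χ(G) = 2.
A valid 2-coloring: color 1: [4, 8, 10, 14, 21]; color 2: [1, 2, 3, 5, 11, 17].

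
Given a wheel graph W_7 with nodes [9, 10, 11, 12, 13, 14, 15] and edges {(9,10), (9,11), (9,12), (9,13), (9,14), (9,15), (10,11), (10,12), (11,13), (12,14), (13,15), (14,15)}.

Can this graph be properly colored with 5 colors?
Yes, G is 5-colorable

A valid 5-coloring: color 1: [9]; color 2: [11, 12, 15]; color 3: [10, 13, 14].
(χ(G) = 3 ≤ 5.)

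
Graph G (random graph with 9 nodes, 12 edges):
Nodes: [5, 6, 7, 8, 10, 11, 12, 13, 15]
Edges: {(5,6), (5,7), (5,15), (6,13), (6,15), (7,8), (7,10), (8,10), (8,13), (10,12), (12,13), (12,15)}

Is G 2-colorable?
The clique on vertices [5, 6, 15] has size 3 > 2, so it alone needs 3 colors.

No, G is not 2-colorable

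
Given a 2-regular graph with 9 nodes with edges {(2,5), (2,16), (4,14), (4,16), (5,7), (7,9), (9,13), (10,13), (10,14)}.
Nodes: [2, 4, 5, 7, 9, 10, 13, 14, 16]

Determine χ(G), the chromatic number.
χ(G) = 3

Clique number ω(G) = 2 (lower bound: χ ≥ ω).
Odd cycle [7, 5, 2, 16, 4, 14, 10, 13, 9] needs 3 colors (χ ≥ 3).
The coloring below uses 3 colors, so χ(G) = 3.
A valid 3-coloring: color 1: [2, 4, 7, 13]; color 2: [5, 9, 10, 16]; color 3: [14].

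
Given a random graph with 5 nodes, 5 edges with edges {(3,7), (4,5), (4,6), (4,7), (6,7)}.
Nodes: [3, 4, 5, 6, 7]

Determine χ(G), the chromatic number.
χ(G) = 3

Clique number ω(G) = 3 (lower bound: χ ≥ ω).
The clique on [4, 6, 7] has size 3, forcing χ ≥ 3, and the coloring below uses 3 colors, so χ(G) = 3.
A valid 3-coloring: color 1: [3, 4]; color 2: [5, 7]; color 3: [6].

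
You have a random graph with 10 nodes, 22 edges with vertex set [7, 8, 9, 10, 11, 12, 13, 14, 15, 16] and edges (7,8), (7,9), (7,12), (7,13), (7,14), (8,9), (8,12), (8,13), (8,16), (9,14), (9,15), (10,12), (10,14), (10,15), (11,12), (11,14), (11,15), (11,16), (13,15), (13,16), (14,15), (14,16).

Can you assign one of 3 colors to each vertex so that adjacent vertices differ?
Suppose a proper 3-coloring c exists. The clique [7, 8, 9] takes 3 distinct colors; by symmetry let c(7) = 1, c(8) = 2, c(9) = 3.
- Vertex 14: neighbors [7, 9] already have colors [1, 3] ⇒ c(14) = 2.
- Vertex 15: neighbors [14, 9] already have colors [2, 3] ⇒ c(15) = 1.
- Vertex 11: neighbors [15, 14] already have colors [1, 2] ⇒ c(11) = 3.
- Vertex 12: neighbors [7, 8, 11] already have colors [1, 2, 3] — all 3 colors blocked. Contradiction.
The forced assignments end in a contradiction, so G has no proper 3-coloring (χ ≥ 4).

No, G is not 3-colorable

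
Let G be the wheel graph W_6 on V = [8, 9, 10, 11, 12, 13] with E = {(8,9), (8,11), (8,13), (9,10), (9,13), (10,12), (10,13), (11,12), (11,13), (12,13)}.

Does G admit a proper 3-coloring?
No, G is not 3-colorable

Odd cycle [12, 10, 9, 8, 11] needs 3 colors (χ ≥ 3).
Vertex 13 is adjacent to every vertex of [8, 9, 10, 11, 12], which already need 3 colors among themselves, so 13 needs a new color (χ ≥ 4).
Hence χ(G) ≥ 4 > 3, so no proper 3-coloring exists.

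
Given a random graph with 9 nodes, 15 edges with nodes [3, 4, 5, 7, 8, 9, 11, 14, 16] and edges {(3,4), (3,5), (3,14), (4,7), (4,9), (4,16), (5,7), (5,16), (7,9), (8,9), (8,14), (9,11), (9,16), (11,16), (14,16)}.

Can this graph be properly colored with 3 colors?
Yes, G is 3-colorable

A valid 3-coloring: color 1: [3, 7, 8, 16]; color 2: [5, 9, 14]; color 3: [4, 11].
(χ(G) = 3 ≤ 3.)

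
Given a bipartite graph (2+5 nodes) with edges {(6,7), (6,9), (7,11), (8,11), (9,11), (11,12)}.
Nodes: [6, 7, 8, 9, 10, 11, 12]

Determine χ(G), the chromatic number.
χ(G) = 2

Clique number ω(G) = 2 (lower bound: χ ≥ ω).
The graph is bipartite (no odd cycle), so 2 colors suffice: χ(G) = 2.
A valid 2-coloring: color 1: [6, 10, 11]; color 2: [7, 8, 9, 12].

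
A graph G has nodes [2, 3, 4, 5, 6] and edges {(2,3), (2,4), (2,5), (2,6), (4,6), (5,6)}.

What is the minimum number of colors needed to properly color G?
χ(G) = 3

Clique number ω(G) = 3 (lower bound: χ ≥ ω).
The clique on [2, 4, 6] has size 3, forcing χ ≥ 3, and the coloring below uses 3 colors, so χ(G) = 3.
A valid 3-coloring: color 1: [2]; color 2: [3, 6]; color 3: [4, 5].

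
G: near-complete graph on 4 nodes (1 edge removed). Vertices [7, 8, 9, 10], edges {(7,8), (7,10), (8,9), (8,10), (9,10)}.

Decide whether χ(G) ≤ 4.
Yes, G is 4-colorable

A valid 4-coloring: color 1: [8]; color 2: [10]; color 3: [7, 9].
(χ(G) = 3 ≤ 4.)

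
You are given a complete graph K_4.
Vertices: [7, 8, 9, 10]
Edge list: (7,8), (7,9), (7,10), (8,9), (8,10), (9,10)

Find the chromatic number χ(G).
Clique number ω(G) = 4 (lower bound: χ ≥ ω).
The clique on [7, 8, 9, 10] has size 4, forcing χ ≥ 4, and the coloring below uses 4 colors, so χ(G) = 4.
A valid 4-coloring: color 1: [9]; color 2: [7]; color 3: [10]; color 4: [8].

χ(G) = 4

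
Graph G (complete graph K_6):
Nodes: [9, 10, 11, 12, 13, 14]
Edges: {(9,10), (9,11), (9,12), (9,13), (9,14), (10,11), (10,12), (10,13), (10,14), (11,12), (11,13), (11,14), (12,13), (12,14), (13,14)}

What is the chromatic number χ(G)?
χ(G) = 6

Clique number ω(G) = 6 (lower bound: χ ≥ ω).
The clique on [9, 10, 11, 12, 13, 14] has size 6, forcing χ ≥ 6, and the coloring below uses 6 colors, so χ(G) = 6.
A valid 6-coloring: color 1: [13]; color 2: [10]; color 3: [14]; color 4: [12]; color 5: [11]; color 6: [9].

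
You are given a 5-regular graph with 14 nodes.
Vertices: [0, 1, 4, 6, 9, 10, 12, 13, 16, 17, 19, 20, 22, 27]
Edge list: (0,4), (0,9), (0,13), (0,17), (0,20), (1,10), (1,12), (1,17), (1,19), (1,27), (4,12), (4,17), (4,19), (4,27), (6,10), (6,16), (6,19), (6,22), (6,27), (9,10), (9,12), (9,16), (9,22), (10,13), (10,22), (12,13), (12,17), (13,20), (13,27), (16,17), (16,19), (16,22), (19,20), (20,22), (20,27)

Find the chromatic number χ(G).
χ(G) = 3

Clique number ω(G) = 3 (lower bound: χ ≥ ω).
The clique on [0, 13, 20] has size 3, forcing χ ≥ 3, and the coloring below uses 3 colors, so χ(G) = 3.
A valid 3-coloring: color 1: [0, 10, 12, 16, 27]; color 2: [1, 4, 6, 9, 20]; color 3: [13, 17, 19, 22].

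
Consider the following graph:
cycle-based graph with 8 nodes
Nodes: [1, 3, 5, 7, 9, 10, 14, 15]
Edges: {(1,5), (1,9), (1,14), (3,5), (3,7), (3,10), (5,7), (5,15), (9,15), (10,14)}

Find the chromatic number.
Clique number ω(G) = 3 (lower bound: χ ≥ ω).
The clique on [3, 5, 7] has size 3, forcing χ ≥ 3, and the coloring below uses 3 colors, so χ(G) = 3.
A valid 3-coloring: color 1: [5, 9, 14]; color 2: [1, 3, 15]; color 3: [7, 10].

χ(G) = 3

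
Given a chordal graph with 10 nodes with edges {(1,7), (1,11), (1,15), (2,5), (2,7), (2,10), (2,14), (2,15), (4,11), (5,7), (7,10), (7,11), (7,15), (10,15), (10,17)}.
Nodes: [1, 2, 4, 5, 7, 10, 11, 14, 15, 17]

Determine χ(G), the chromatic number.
χ(G) = 4

Clique number ω(G) = 4 (lower bound: χ ≥ ω).
The clique on [2, 7, 10, 15] has size 4, forcing χ ≥ 4, and the coloring below uses 4 colors, so χ(G) = 4.
A valid 4-coloring: color 1: [4, 7, 14, 17]; color 2: [1, 2]; color 3: [5, 10, 11]; color 4: [15].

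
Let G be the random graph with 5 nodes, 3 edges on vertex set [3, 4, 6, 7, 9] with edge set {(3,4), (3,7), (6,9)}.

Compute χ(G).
χ(G) = 2

Clique number ω(G) = 2 (lower bound: χ ≥ ω).
The graph is bipartite (no odd cycle), so 2 colors suffice: χ(G) = 2.
A valid 2-coloring: color 1: [3, 6]; color 2: [4, 7, 9].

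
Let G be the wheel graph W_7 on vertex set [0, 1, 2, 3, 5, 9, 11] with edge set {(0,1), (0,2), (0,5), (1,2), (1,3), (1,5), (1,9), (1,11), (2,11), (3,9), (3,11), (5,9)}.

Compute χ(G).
Clique number ω(G) = 3 (lower bound: χ ≥ ω).
The clique on [0, 1, 2] has size 3, forcing χ ≥ 3, and the coloring below uses 3 colors, so χ(G) = 3.
A valid 3-coloring: color 1: [1]; color 2: [0, 9, 11]; color 3: [2, 3, 5].

χ(G) = 3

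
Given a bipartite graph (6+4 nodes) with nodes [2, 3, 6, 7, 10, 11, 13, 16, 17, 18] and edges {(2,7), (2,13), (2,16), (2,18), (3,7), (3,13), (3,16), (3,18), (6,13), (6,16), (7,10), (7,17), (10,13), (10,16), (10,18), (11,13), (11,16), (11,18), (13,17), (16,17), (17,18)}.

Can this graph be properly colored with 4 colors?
Yes, G is 4-colorable

A valid 4-coloring: color 1: [7, 13, 16, 18]; color 2: [2, 3, 6, 10, 11, 17].
(χ(G) = 2 ≤ 4.)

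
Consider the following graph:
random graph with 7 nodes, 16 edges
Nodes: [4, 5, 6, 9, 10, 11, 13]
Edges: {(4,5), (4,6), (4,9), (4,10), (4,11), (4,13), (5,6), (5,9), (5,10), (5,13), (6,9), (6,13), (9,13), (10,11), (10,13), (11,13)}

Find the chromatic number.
χ(G) = 5

Clique number ω(G) = 5 (lower bound: χ ≥ ω).
The clique on [4, 5, 6, 9, 13] has size 5, forcing χ ≥ 5, and the coloring below uses 5 colors, so χ(G) = 5.
A valid 5-coloring: color 1: [4]; color 2: [13]; color 3: [5, 11]; color 4: [9, 10]; color 5: [6].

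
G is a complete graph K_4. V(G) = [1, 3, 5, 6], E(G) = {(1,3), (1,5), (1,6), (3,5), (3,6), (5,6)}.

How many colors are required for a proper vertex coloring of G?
χ(G) = 4

Clique number ω(G) = 4 (lower bound: χ ≥ ω).
The clique on [1, 3, 5, 6] has size 4, forcing χ ≥ 4, and the coloring below uses 4 colors, so χ(G) = 4.
A valid 4-coloring: color 1: [3]; color 2: [5]; color 3: [6]; color 4: [1].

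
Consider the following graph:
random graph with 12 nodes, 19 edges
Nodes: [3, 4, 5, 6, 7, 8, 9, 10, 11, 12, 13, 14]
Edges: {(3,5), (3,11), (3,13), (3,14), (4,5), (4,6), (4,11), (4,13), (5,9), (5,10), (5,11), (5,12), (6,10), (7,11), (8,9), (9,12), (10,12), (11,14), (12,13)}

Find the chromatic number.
χ(G) = 3

Clique number ω(G) = 3 (lower bound: χ ≥ ω).
The clique on [5, 9, 12] has size 3, forcing χ ≥ 3, and the coloring below uses 3 colors, so χ(G) = 3.
A valid 3-coloring: color 1: [5, 6, 7, 8, 13, 14]; color 2: [11, 12]; color 3: [3, 4, 9, 10].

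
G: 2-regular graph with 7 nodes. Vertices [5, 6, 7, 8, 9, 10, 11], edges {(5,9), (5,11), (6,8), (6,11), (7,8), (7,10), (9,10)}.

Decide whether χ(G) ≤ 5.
A valid 5-coloring: color 1: [6, 7, 9]; color 2: [8, 10, 11]; color 3: [5].
(χ(G) = 3 ≤ 5.)

Yes, G is 5-colorable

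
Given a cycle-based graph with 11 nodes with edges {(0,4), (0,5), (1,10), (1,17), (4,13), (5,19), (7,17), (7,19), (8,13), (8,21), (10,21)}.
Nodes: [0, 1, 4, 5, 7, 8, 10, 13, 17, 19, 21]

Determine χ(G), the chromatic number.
Clique number ω(G) = 2 (lower bound: χ ≥ ω).
Odd cycle [19, 7, 17, 1, 10, 21, 8, 13, 4, 0, 5] needs 3 colors (χ ≥ 3).
The coloring below uses 3 colors, so χ(G) = 3.
A valid 3-coloring: color 1: [0, 8, 10, 17, 19]; color 2: [1, 5, 7, 13, 21]; color 3: [4].

χ(G) = 3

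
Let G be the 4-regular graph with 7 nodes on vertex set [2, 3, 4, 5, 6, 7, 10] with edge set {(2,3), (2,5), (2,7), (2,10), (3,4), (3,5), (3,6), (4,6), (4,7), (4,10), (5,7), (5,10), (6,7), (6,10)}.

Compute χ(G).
Clique number ω(G) = 3 (lower bound: χ ≥ ω).
The clique on [2, 5, 10] has size 3, forcing χ ≥ 3, and the coloring below uses 3 colors, so χ(G) = 3.
A valid 3-coloring: color 1: [3, 7, 10]; color 2: [5, 6]; color 3: [2, 4].

χ(G) = 3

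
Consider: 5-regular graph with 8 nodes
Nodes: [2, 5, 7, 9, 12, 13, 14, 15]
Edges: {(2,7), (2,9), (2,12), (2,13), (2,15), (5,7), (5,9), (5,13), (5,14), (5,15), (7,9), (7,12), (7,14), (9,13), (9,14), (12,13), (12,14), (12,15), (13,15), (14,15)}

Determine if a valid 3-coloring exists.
No, G is not 3-colorable

The clique on vertices [2, 12, 13, 15] has size 4 > 3, so it alone needs 4 colors.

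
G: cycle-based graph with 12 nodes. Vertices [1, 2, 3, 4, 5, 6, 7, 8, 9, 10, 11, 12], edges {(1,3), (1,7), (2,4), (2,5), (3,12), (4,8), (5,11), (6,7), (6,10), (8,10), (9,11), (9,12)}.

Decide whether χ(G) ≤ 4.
A valid 4-coloring: color 1: [1, 2, 6, 8, 11, 12]; color 2: [3, 4, 5, 7, 9, 10].
(χ(G) = 2 ≤ 4.)

Yes, G is 4-colorable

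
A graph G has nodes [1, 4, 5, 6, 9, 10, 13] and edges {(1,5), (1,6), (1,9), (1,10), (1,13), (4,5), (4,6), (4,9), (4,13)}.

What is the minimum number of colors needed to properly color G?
χ(G) = 2

Clique number ω(G) = 2 (lower bound: χ ≥ ω).
The graph is bipartite (no odd cycle), so 2 colors suffice: χ(G) = 2.
A valid 2-coloring: color 1: [1, 4]; color 2: [5, 6, 9, 10, 13].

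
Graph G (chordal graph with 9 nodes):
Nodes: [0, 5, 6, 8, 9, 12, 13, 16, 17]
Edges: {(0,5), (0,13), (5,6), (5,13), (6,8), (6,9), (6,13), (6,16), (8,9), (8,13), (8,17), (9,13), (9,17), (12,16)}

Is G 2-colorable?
The clique on vertices [6, 8, 9, 13] has size 4 > 2, so it alone needs 4 colors.

No, G is not 2-colorable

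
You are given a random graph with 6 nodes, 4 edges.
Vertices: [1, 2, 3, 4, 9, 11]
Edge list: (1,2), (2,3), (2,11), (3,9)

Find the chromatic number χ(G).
χ(G) = 2

Clique number ω(G) = 2 (lower bound: χ ≥ ω).
The graph is bipartite (no odd cycle), so 2 colors suffice: χ(G) = 2.
A valid 2-coloring: color 1: [2, 4, 9]; color 2: [1, 3, 11].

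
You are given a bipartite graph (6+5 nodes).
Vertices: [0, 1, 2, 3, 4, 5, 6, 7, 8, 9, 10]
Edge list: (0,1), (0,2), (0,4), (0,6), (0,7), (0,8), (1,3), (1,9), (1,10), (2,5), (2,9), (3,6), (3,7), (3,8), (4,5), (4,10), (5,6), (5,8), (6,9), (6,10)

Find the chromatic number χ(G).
χ(G) = 2

Clique number ω(G) = 2 (lower bound: χ ≥ ω).
The graph is bipartite (no odd cycle), so 2 colors suffice: χ(G) = 2.
A valid 2-coloring: color 1: [0, 3, 5, 9, 10]; color 2: [1, 2, 4, 6, 7, 8].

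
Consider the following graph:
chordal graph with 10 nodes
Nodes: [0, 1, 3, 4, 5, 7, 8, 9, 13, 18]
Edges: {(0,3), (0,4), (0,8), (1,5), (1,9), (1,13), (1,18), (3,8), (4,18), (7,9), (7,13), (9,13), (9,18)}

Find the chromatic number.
χ(G) = 3

Clique number ω(G) = 3 (lower bound: χ ≥ ω).
The clique on [0, 3, 8] has size 3, forcing χ ≥ 3, and the coloring below uses 3 colors, so χ(G) = 3.
A valid 3-coloring: color 1: [1, 3, 4, 7]; color 2: [0, 5, 9]; color 3: [8, 13, 18].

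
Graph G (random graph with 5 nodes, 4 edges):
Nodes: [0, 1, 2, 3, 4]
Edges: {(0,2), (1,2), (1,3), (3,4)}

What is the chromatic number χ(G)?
χ(G) = 2

Clique number ω(G) = 2 (lower bound: χ ≥ ω).
The graph is bipartite (no odd cycle), so 2 colors suffice: χ(G) = 2.
A valid 2-coloring: color 1: [0, 1, 4]; color 2: [2, 3].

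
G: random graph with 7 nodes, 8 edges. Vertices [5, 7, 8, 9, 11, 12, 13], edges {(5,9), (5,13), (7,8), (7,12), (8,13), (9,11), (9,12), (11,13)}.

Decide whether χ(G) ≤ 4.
A valid 4-coloring: color 1: [7, 9, 13]; color 2: [5, 8, 11, 12].
(χ(G) = 2 ≤ 4.)

Yes, G is 4-colorable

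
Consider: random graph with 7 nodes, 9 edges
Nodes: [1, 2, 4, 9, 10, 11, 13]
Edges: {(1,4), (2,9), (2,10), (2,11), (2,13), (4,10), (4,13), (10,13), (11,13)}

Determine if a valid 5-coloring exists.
A valid 5-coloring: color 1: [2, 4]; color 2: [1, 9, 13]; color 3: [10, 11].
(χ(G) = 3 ≤ 5.)

Yes, G is 5-colorable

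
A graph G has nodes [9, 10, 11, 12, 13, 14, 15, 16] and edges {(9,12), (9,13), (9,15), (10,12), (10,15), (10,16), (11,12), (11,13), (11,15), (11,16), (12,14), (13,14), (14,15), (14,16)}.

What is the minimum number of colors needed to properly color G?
χ(G) = 2

Clique number ω(G) = 2 (lower bound: χ ≥ ω).
The graph is bipartite (no odd cycle), so 2 colors suffice: χ(G) = 2.
A valid 2-coloring: color 1: [12, 13, 15, 16]; color 2: [9, 10, 11, 14].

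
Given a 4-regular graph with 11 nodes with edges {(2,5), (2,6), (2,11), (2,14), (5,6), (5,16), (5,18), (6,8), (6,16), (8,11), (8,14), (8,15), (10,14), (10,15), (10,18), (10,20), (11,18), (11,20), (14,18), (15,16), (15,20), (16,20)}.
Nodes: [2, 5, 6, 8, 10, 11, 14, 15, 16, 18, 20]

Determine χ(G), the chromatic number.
Clique number ω(G) = 3 (lower bound: χ ≥ ω).
The clique on [2, 5, 6] has size 3, forcing χ ≥ 3, and the coloring below uses 3 colors, so χ(G) = 3.
A valid 3-coloring: color 1: [5, 11, 14, 15]; color 2: [6, 18, 20]; color 3: [2, 8, 10, 16].

χ(G) = 3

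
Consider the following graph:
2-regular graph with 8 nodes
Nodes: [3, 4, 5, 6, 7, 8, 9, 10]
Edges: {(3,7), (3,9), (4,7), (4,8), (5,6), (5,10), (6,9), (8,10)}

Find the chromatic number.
Clique number ω(G) = 2 (lower bound: χ ≥ ω).
The graph is bipartite (no odd cycle), so 2 colors suffice: χ(G) = 2.
A valid 2-coloring: color 1: [3, 4, 6, 10]; color 2: [5, 7, 8, 9].

χ(G) = 2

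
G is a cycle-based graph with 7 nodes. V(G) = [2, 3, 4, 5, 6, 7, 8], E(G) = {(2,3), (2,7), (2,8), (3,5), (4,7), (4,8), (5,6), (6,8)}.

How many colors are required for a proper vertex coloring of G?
χ(G) = 3

Clique number ω(G) = 2 (lower bound: χ ≥ ω).
Odd cycle [6, 8, 2, 3, 5] needs 3 colors (χ ≥ 3).
The coloring below uses 3 colors, so χ(G) = 3.
A valid 3-coloring: color 1: [3, 7, 8]; color 2: [2, 4, 5]; color 3: [6].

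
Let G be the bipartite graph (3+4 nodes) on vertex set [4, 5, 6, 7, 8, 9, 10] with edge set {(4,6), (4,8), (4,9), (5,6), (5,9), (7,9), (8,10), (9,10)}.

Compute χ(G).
χ(G) = 2

Clique number ω(G) = 2 (lower bound: χ ≥ ω).
The graph is bipartite (no odd cycle), so 2 colors suffice: χ(G) = 2.
A valid 2-coloring: color 1: [6, 8, 9]; color 2: [4, 5, 7, 10].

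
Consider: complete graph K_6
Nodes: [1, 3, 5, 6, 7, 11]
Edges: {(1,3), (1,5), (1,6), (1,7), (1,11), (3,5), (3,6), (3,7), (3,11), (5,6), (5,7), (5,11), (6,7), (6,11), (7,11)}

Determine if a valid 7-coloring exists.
Yes, G is 7-colorable

A valid 7-coloring: color 1: [5]; color 2: [7]; color 3: [1]; color 4: [6]; color 5: [11]; color 6: [3].
(χ(G) = 6 ≤ 7.)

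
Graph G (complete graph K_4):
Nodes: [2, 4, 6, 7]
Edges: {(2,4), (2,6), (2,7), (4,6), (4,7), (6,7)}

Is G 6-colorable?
Yes, G is 6-colorable

A valid 6-coloring: color 1: [7]; color 2: [2]; color 3: [6]; color 4: [4].
(χ(G) = 4 ≤ 6.)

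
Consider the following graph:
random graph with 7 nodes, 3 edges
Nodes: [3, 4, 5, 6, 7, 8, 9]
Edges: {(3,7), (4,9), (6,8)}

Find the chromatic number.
Clique number ω(G) = 2 (lower bound: χ ≥ ω).
The graph is bipartite (no odd cycle), so 2 colors suffice: χ(G) = 2.
A valid 2-coloring: color 1: [3, 5, 6, 9]; color 2: [4, 7, 8].

χ(G) = 2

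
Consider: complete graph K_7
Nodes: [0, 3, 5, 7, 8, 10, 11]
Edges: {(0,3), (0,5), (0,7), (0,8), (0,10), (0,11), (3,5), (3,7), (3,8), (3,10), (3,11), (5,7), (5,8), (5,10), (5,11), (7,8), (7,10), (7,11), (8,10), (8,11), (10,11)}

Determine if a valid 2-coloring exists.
The clique on vertices [0, 3, 5, 7, 8, 10, 11] has size 7 > 2, so it alone needs 7 colors.

No, G is not 2-colorable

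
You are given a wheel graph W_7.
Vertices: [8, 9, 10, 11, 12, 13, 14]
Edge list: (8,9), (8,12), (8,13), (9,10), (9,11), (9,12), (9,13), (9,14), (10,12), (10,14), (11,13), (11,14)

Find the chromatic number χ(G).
χ(G) = 3

Clique number ω(G) = 3 (lower bound: χ ≥ ω).
The clique on [8, 9, 12] has size 3, forcing χ ≥ 3, and the coloring below uses 3 colors, so χ(G) = 3.
A valid 3-coloring: color 1: [9]; color 2: [12, 13, 14]; color 3: [8, 10, 11].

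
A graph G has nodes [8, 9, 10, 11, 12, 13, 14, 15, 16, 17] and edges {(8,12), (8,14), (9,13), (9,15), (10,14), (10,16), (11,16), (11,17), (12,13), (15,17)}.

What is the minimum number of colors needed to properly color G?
Clique number ω(G) = 2 (lower bound: χ ≥ ω).
The graph is bipartite (no odd cycle), so 2 colors suffice: χ(G) = 2.
A valid 2-coloring: color 1: [8, 10, 11, 13, 15]; color 2: [9, 12, 14, 16, 17].

χ(G) = 2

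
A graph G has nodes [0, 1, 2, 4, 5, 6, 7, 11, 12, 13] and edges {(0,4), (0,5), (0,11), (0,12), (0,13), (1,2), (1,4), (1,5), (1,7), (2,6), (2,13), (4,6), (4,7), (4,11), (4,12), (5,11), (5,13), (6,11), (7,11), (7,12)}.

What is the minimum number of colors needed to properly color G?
χ(G) = 3

Clique number ω(G) = 3 (lower bound: χ ≥ ω).
The clique on [0, 5, 13] has size 3, forcing χ ≥ 3, and the coloring below uses 3 colors, so χ(G) = 3.
A valid 3-coloring: color 1: [2, 4, 5]; color 2: [0, 6, 7]; color 3: [1, 11, 12, 13].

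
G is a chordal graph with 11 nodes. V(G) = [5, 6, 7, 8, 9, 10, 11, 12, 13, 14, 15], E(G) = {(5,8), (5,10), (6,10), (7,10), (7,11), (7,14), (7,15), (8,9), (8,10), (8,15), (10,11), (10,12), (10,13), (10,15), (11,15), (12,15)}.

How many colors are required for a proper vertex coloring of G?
χ(G) = 4

Clique number ω(G) = 4 (lower bound: χ ≥ ω).
The clique on [7, 10, 11, 15] has size 4, forcing χ ≥ 4, and the coloring below uses 4 colors, so χ(G) = 4.
A valid 4-coloring: color 1: [9, 10, 14]; color 2: [5, 6, 13, 15]; color 3: [7, 8, 12]; color 4: [11].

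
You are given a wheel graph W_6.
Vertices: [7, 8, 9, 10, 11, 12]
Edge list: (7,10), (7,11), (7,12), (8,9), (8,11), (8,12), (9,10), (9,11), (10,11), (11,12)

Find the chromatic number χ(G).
Clique number ω(G) = 3 (lower bound: χ ≥ ω).
Odd cycle [8, 9, 10, 7, 12] needs 3 colors (χ ≥ 3).
Vertex 11 is adjacent to every vertex of [7, 8, 9, 10, 12], which already need 3 colors among themselves, so 11 needs a new color (χ ≥ 4).
The coloring below uses 4 colors, so χ(G) = 4.
A valid 4-coloring: color 1: [11]; color 2: [7, 8]; color 3: [9, 12]; color 4: [10].

χ(G) = 4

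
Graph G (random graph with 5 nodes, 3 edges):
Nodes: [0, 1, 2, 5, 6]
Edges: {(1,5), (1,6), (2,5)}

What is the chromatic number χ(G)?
χ(G) = 2

Clique number ω(G) = 2 (lower bound: χ ≥ ω).
The graph is bipartite (no odd cycle), so 2 colors suffice: χ(G) = 2.
A valid 2-coloring: color 1: [0, 1, 2]; color 2: [5, 6].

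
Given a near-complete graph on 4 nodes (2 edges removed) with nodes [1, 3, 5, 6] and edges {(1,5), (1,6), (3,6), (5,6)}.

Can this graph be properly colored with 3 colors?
A valid 3-coloring: color 1: [6]; color 2: [3, 5]; color 3: [1].
(χ(G) = 3 ≤ 3.)

Yes, G is 3-colorable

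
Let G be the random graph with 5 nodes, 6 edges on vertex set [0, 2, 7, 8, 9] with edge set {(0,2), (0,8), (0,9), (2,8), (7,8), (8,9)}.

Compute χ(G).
χ(G) = 3

Clique number ω(G) = 3 (lower bound: χ ≥ ω).
The clique on [0, 8, 9] has size 3, forcing χ ≥ 3, and the coloring below uses 3 colors, so χ(G) = 3.
A valid 3-coloring: color 1: [8]; color 2: [0, 7]; color 3: [2, 9].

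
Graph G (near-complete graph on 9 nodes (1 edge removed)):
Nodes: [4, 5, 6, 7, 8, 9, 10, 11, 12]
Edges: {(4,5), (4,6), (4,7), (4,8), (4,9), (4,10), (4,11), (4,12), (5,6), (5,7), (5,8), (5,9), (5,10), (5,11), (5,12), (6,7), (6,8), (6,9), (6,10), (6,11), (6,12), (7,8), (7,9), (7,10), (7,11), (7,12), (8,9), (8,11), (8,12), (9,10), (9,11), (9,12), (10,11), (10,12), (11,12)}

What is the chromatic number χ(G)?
Clique number ω(G) = 8 (lower bound: χ ≥ ω).
The clique on [4, 5, 6, 7, 8, 9, 11, 12] has size 8, forcing χ ≥ 8, and the coloring below uses 8 colors, so χ(G) = 8.
A valid 8-coloring: color 1: [7]; color 2: [12]; color 3: [9]; color 4: [11]; color 5: [5]; color 6: [6]; color 7: [4]; color 8: [8, 10].

χ(G) = 8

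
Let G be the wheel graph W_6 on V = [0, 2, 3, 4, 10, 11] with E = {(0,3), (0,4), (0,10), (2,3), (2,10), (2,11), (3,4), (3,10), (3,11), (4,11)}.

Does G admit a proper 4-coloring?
Yes, G is 4-colorable

A valid 4-coloring: color 1: [3]; color 2: [4, 10]; color 3: [0, 11]; color 4: [2].
(χ(G) = 4 ≤ 4.)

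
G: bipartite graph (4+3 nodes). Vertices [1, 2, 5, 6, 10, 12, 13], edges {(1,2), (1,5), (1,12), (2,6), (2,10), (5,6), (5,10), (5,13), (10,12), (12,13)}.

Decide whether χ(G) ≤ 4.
Yes, G is 4-colorable

A valid 4-coloring: color 1: [2, 5, 12]; color 2: [1, 6, 10, 13].
(χ(G) = 2 ≤ 4.)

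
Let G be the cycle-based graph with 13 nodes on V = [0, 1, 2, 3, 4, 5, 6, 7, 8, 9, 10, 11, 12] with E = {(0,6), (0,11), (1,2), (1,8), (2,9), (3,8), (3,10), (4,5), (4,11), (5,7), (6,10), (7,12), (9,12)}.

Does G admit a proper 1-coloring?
Edge (0,11) forces its endpoints to differ, so 1 color is not enough.

No, G is not 1-colorable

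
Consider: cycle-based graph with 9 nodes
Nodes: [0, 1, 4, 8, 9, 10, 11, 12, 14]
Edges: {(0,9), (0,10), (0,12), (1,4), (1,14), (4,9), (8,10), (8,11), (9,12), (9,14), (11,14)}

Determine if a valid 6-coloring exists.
A valid 6-coloring: color 1: [1, 9, 10, 11]; color 2: [0, 4, 8, 14]; color 3: [12].
(χ(G) = 3 ≤ 6.)

Yes, G is 6-colorable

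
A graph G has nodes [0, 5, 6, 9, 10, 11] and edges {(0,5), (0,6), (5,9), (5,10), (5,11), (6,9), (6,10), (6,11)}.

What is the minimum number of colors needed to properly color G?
Clique number ω(G) = 2 (lower bound: χ ≥ ω).
The graph is bipartite (no odd cycle), so 2 colors suffice: χ(G) = 2.
A valid 2-coloring: color 1: [5, 6]; color 2: [0, 9, 10, 11].

χ(G) = 2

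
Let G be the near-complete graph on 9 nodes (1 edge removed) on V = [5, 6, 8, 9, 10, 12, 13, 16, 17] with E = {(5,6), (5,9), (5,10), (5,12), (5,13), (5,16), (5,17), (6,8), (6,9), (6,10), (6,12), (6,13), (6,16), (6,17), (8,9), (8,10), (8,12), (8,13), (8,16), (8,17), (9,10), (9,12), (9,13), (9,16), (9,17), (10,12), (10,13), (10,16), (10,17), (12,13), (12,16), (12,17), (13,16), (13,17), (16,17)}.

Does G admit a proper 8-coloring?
Yes, G is 8-colorable

A valid 8-coloring: color 1: [13]; color 2: [17]; color 3: [10]; color 4: [12]; color 5: [9]; color 6: [16]; color 7: [6]; color 8: [5, 8].
(χ(G) = 8 ≤ 8.)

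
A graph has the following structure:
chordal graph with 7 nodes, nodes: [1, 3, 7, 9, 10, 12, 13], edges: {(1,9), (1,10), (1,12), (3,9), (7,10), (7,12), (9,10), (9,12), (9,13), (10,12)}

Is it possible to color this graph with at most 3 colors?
No, G is not 3-colorable

The clique on vertices [1, 9, 10, 12] has size 4 > 3, so it alone needs 4 colors.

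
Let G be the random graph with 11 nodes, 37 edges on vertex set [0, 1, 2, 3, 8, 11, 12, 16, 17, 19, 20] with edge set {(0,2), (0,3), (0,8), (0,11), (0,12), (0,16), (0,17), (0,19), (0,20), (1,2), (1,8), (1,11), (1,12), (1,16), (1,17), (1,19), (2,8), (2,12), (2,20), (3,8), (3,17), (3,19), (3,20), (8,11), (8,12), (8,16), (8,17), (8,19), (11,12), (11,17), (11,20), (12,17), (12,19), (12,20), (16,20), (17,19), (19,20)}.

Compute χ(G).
χ(G) = 5

Clique number ω(G) = 5 (lower bound: χ ≥ ω).
The clique on [0, 3, 8, 17, 19] has size 5, forcing χ ≥ 5, and the coloring below uses 5 colors, so χ(G) = 5.
A valid 5-coloring: color 1: [0, 1]; color 2: [8, 20]; color 3: [3, 12, 16]; color 4: [2, 17]; color 5: [11, 19].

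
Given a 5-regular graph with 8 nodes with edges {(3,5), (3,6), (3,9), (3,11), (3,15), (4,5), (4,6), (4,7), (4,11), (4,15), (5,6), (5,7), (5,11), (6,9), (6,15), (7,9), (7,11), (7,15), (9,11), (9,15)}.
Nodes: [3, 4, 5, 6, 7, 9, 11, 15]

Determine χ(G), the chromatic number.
Clique number ω(G) = 4 (lower bound: χ ≥ ω).
The clique on [3, 6, 9, 15] has size 4, forcing χ ≥ 4, and the coloring below uses 4 colors, so χ(G) = 4.
A valid 4-coloring: color 1: [11, 15]; color 2: [5, 9]; color 3: [6, 7]; color 4: [3, 4].

χ(G) = 4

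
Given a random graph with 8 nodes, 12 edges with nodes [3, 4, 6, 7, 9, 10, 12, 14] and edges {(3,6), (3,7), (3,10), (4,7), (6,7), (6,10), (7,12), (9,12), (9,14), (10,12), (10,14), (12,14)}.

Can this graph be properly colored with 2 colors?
The clique on vertices [9, 12, 14] has size 3 > 2, so it alone needs 3 colors.

No, G is not 2-colorable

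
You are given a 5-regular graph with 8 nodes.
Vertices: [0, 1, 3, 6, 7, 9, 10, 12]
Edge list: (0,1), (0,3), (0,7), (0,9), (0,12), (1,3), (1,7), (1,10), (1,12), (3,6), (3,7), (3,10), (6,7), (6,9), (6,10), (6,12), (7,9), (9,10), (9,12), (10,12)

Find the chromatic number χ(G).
χ(G) = 4

Clique number ω(G) = 4 (lower bound: χ ≥ ω).
The clique on [0, 1, 3, 7] has size 4, forcing χ ≥ 4, and the coloring below uses 4 colors, so χ(G) = 4.
A valid 4-coloring: color 1: [0, 10]; color 2: [1, 6]; color 3: [3, 9]; color 4: [7, 12].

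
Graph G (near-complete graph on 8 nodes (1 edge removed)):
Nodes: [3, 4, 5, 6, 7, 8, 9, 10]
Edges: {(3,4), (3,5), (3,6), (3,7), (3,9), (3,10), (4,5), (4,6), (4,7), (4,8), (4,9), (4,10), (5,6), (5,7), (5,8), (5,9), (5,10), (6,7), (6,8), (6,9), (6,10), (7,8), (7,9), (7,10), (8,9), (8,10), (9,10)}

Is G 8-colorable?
A valid 8-coloring: color 1: [9]; color 2: [5]; color 3: [10]; color 4: [6]; color 5: [4]; color 6: [7]; color 7: [3, 8].
(χ(G) = 7 ≤ 8.)

Yes, G is 8-colorable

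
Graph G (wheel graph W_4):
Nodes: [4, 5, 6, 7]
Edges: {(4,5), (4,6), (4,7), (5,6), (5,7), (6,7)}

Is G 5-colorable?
Yes, G is 5-colorable

A valid 5-coloring: color 1: [6]; color 2: [5]; color 3: [7]; color 4: [4].
(χ(G) = 4 ≤ 5.)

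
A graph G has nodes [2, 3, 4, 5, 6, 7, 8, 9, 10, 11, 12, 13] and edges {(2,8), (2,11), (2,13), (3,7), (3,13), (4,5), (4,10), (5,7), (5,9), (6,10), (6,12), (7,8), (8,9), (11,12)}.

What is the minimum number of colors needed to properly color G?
Clique number ω(G) = 2 (lower bound: χ ≥ ω).
Odd cycle [5, 4, 10, 6, 12, 11, 2, 8, 7] needs 3 colors (χ ≥ 3).
The coloring below uses 3 colors, so χ(G) = 3.
A valid 3-coloring: color 1: [3, 5, 6, 8, 11]; color 2: [2, 7, 9, 10, 12]; color 3: [4, 13].

χ(G) = 3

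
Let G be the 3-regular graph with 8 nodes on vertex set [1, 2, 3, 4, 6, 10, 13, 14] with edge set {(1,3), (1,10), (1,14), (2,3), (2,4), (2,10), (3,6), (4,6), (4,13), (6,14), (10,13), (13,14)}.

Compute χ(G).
χ(G) = 2

Clique number ω(G) = 2 (lower bound: χ ≥ ω).
The graph is bipartite (no odd cycle), so 2 colors suffice: χ(G) = 2.
A valid 2-coloring: color 1: [3, 4, 10, 14]; color 2: [1, 2, 6, 13].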